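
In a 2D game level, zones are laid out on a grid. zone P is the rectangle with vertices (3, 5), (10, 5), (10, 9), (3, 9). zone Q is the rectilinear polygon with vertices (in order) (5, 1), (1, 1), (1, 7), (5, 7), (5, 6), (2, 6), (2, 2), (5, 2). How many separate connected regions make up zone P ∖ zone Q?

zone P ∖ zone Q is a single connected region.

1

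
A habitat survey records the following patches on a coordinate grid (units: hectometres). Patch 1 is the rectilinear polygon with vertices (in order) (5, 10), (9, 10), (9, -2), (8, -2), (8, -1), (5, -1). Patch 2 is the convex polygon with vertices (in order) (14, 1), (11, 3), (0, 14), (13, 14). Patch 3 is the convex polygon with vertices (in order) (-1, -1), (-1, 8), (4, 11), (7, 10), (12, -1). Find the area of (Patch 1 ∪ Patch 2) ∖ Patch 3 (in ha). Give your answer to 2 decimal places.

80.94

|Patch 1 ∪ Patch 2| = 123.
|(Patch 1 ∪ Patch 2) ∩ Patch 3| = 42.0625.
|(Patch 1 ∪ Patch 2) ∖ Patch 3| = 123 − 42.0625 = 80.94.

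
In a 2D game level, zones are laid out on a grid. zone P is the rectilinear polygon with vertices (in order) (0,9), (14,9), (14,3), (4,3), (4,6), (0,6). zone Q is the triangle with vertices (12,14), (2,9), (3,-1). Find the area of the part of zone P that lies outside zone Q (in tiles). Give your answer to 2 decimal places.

47.25

|zone P| = 72, |zone P∩zone Q| = 24.75.
|zone P ∖ zone Q| = |zone P| − |zone P∩zone Q| = 72 − 24.75 = 47.25.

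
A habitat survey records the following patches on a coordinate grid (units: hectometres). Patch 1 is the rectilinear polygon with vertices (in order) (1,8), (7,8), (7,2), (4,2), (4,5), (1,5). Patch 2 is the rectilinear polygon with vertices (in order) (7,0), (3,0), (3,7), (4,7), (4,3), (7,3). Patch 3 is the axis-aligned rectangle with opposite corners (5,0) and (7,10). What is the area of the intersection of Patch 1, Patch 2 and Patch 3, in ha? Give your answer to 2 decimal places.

The intersection is the polygon with vertices (7,3), (7,2), (5,2), (5,3).
By the shoelace formula its area is 2.00.

2.00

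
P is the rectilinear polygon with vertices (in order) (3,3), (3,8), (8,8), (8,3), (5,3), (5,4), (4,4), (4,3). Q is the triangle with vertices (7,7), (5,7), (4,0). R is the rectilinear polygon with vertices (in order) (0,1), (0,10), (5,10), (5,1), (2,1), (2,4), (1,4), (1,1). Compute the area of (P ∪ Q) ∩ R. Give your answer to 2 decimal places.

|P ∪ Q| = 25.7857.
|(P ∪ Q) ∩ R| = 10.55.

10.55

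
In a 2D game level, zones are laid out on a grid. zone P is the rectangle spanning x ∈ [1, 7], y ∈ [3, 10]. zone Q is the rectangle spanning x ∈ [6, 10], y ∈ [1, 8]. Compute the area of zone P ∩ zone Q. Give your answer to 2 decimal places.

5.00

|zone P∩zone Q|: x∈[6,7], y∈[3,8] → 1·5 = 5.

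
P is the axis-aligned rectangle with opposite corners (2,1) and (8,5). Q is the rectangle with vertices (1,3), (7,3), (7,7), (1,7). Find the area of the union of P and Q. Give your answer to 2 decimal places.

38.00

By inclusion–exclusion:
Individual areas: |P| = 24, |Q| = 24.
|P∩Q|: x∈[2,7], y∈[3,5] → 5·2 = 10.
|P ∪ Q| = 48 − 10 = 38.00.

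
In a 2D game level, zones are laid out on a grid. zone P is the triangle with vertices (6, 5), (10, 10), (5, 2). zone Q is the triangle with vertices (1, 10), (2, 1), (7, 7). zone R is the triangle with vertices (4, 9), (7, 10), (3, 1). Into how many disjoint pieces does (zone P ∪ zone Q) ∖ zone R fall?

3

(zone P ∪ zone Q) ∖ zone R splits into 3 disjoint pieces (area 3.5, area 2.6494, area 15.5588).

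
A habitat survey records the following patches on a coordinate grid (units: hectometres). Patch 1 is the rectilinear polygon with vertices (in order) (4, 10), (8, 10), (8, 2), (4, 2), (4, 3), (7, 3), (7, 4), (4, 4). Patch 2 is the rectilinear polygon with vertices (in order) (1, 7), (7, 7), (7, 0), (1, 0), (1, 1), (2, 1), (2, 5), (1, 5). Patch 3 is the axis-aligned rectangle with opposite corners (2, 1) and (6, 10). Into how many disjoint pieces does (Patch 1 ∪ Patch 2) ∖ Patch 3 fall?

(Patch 1 ∪ Patch 2) ∖ Patch 3 splits into 2 disjoint pieces (area 23, area 2).

2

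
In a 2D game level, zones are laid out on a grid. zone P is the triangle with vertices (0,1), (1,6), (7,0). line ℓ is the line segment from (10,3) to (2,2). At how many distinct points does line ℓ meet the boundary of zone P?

1

The segment meets the boundary at (4.667,2.333).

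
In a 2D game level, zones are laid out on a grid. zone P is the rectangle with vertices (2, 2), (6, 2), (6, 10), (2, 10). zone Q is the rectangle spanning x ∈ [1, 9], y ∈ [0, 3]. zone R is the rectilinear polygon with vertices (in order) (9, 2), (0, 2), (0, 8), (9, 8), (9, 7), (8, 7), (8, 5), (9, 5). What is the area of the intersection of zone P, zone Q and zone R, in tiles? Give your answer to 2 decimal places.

The intersection is the polygon with vertices (2,2), (2,3), (6,3), (6,2).
By the shoelace formula its area is 4.00.

4.00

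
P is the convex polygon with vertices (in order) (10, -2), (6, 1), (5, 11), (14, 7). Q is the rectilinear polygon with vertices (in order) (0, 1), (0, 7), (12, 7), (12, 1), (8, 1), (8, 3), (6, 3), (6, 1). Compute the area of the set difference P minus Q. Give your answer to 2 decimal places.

|P| = 67, |P∩Q| = 33.3.
|P ∖ Q| = |P| − |P∩Q| = 67 − 33.3 = 33.70.

33.70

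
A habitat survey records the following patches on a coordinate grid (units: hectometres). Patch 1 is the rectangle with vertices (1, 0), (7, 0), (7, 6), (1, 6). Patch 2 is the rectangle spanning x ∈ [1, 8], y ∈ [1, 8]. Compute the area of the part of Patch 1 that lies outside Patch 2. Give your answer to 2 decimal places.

|Patch 1∩Patch 2|: x∈[1,7], y∈[1,6] → 6·5 = 30.
|Patch 1| = 36.
|Patch 1 ∖ Patch 2| = |Patch 1| − |Patch 1∩Patch 2| = 36 − 30 = 6.00.

6.00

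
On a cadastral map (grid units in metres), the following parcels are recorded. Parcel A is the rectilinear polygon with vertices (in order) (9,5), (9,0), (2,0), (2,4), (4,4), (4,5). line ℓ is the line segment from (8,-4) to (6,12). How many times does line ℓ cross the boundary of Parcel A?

2

The segment meets the boundary at (6.875,5), (7.5,0).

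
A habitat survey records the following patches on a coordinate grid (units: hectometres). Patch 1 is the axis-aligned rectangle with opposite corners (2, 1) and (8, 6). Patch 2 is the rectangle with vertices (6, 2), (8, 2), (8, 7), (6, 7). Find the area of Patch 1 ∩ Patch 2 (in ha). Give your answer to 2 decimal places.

|Patch 1∩Patch 2|: x∈[6,8], y∈[2,6] → 2·4 = 8.

8.00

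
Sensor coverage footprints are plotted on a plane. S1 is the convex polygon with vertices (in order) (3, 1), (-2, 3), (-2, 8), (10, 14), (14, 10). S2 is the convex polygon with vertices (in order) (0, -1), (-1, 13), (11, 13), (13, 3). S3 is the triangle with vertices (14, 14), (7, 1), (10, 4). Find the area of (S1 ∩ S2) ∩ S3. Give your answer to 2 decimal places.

The region (S1 ∩ S2) ∩ S3 is the polygon with vertices (11.867,8.667), (11.622,8.054), (10.15,6.85), (11.667,9.667).
By the shoelace formula its area is 1.34.

1.34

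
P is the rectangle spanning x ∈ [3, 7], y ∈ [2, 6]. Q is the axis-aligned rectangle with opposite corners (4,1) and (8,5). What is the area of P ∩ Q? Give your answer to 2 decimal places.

9.00

|P∩Q|: x∈[4,7], y∈[2,5] → 3·3 = 9.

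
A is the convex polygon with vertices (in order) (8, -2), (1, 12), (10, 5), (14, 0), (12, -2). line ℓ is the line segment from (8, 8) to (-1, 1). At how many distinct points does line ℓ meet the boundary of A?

2

The segment meets the boundary at (4.4,5.2), (7.071,7.278).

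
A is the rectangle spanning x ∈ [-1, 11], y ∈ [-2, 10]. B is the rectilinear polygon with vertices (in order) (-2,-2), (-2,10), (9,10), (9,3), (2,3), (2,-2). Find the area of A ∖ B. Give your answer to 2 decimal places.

|A| = 144, |A∩B| = 85.
|A ∖ B| = |A| − |A∩B| = 144 − 85 = 59.00.

59.00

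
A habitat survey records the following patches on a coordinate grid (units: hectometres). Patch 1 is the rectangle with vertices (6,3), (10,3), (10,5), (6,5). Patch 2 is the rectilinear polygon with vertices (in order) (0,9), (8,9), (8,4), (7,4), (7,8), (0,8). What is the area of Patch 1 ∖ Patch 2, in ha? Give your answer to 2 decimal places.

7.00

|Patch 1| = 8, |Patch 1∩Patch 2| = 1.
|Patch 1 ∖ Patch 2| = |Patch 1| − |Patch 1∩Patch 2| = 8 − 1 = 7.00.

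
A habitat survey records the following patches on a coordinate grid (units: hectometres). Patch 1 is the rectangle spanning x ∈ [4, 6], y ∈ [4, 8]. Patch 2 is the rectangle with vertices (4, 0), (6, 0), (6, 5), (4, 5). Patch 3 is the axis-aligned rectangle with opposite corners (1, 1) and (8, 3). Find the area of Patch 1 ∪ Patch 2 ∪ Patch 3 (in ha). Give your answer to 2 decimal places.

By inclusion–exclusion:
Individual areas: |Patch 1| = 8, |Patch 2| = 10, |Patch 3| = 14.
|Patch 1∩Patch 2|: x∈[4,6], y∈[4,5] → 2·1 = 2.
|Patch 1∩Patch 3| = 0 (no overlap).
|Patch 2∩Patch 3|: x∈[4,6], y∈[1,3] → 2·2 = 4.
|Patch 1∩Patch 2∩Patch 3| = 0.
|Patch 1 ∪ Patch 2 ∪ Patch 3| = 32 − 6 + 0 = 26.00.

26.00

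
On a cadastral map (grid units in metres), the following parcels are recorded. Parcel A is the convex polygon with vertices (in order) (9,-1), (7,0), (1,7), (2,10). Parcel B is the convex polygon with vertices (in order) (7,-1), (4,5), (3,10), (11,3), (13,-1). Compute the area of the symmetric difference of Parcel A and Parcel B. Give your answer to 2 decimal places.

47.41

|Parcel A| = 20, |Parcel B| = 46.5, |Parcel A∩Parcel B| = 9.5458.
|Parcel A △ Parcel B| = |Parcel A| + |Parcel B| − 2·|Parcel A∩Parcel B| = 20 + 46.5 − 19.0917 = 47.41.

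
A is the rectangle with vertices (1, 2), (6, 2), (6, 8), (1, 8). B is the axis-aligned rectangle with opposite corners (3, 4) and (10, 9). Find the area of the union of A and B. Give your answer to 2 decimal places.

53.00

By inclusion–exclusion:
Individual areas: |A| = 30, |B| = 35.
|A∩B|: x∈[3,6], y∈[4,8] → 3·4 = 12.
|A ∪ B| = 65 − 12 = 53.00.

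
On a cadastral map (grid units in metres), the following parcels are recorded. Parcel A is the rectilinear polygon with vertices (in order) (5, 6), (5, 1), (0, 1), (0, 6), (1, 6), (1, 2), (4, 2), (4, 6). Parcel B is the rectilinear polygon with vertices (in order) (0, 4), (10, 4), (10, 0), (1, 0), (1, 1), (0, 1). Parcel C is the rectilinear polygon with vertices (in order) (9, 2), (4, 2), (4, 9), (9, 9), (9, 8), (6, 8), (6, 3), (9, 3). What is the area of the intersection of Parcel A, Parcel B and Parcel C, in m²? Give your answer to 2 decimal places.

The intersection is the polygon with vertices (4,4), (5,4), (5,2), (4,2).
By the shoelace formula its area is 2.00.

2.00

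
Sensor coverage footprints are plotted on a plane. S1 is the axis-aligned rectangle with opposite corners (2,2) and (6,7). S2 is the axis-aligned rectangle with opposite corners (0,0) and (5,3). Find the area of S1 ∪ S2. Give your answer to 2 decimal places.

32.00

By inclusion–exclusion:
Individual areas: |S1| = 20, |S2| = 15.
|S1∩S2|: x∈[2,5], y∈[2,3] → 3·1 = 3.
|S1 ∪ S2| = 35 − 3 = 32.00.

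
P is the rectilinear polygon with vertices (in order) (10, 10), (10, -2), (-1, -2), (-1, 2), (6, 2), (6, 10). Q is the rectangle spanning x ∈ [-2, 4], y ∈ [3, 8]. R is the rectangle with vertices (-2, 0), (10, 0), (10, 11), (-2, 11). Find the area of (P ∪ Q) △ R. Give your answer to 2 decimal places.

|P ∪ Q| = 106.
|(P ∪ Q) ∩ R| = 84.
|(P ∪ Q) △ R| = 106 + 132 − 168 = 70.00.

70.00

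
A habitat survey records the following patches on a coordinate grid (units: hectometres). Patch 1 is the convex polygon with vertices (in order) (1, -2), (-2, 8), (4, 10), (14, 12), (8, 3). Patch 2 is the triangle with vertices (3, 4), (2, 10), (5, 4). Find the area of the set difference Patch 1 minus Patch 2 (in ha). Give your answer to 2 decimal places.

100.56

|Patch 1| = 106.5, |Patch 1∩Patch 2| = 5.9398.
|Patch 1 ∖ Patch 2| = |Patch 1| − |Patch 1∩Patch 2| = 106.5 − 5.9398 = 100.56.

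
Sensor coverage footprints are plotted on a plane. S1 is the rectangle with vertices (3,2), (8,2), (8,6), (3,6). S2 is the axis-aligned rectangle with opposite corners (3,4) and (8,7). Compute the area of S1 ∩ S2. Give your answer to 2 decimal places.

10.00

|S1∩S2|: x∈[3,8], y∈[4,6] → 5·2 = 10.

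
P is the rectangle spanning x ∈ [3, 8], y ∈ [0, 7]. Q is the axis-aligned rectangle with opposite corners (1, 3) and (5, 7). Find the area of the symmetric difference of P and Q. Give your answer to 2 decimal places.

|P∩Q|: x∈[3,5], y∈[3,7] → 2·4 = 8.
|P △ Q| = |P| + |Q| − 2·|P∩Q| = 35 + 16 − 16 = 35.00.

35.00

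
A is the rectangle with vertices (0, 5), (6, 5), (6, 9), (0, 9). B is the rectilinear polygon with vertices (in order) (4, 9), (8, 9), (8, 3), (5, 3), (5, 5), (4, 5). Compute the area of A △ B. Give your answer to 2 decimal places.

|A| = 24, |B| = 22, |A∩B| = 8.
|A △ B| = |A| + |B| − 2·|A∩B| = 24 + 22 − 16 = 30.00.

30.00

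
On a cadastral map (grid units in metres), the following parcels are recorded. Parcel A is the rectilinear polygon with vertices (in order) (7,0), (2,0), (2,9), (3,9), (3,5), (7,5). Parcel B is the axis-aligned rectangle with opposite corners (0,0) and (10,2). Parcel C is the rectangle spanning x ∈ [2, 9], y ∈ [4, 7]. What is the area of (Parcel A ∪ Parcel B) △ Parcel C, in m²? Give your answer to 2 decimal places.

|Parcel A ∪ Parcel B| = 39.
|(Parcel A ∪ Parcel B) ∩ Parcel C| = 7.
|(Parcel A ∪ Parcel B) △ Parcel C| = 39 + 21 − 14 = 46.00.

46.00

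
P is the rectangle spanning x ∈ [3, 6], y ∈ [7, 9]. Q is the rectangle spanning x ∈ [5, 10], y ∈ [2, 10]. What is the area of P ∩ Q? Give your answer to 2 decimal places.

|P∩Q|: x∈[5,6], y∈[7,9] → 1·2 = 2.

2.00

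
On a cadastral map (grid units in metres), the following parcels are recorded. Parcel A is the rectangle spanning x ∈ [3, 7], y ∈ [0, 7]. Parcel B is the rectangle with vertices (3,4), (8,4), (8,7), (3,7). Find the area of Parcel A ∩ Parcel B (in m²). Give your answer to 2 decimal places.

12.00

|Parcel A∩Parcel B|: x∈[3,7], y∈[4,7] → 4·3 = 12.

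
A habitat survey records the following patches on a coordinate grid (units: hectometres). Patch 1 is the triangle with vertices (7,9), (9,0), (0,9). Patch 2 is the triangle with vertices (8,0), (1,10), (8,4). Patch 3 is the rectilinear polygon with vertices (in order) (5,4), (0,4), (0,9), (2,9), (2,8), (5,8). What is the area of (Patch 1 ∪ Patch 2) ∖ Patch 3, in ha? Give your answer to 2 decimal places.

23.40

|Patch 1 ∪ Patch 2| = 32.9.
|(Patch 1 ∪ Patch 2) ∩ Patch 3| = 9.5.
|(Patch 1 ∪ Patch 2) ∖ Patch 3| = 32.9 − 9.5 = 23.40.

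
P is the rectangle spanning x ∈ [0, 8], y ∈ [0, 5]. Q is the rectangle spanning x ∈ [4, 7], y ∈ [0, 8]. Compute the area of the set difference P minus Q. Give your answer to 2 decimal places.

|P∩Q|: x∈[4,7], y∈[0,5] → 3·5 = 15.
|P| = 40.
|P ∖ Q| = |P| − |P∩Q| = 40 − 15 = 25.00.

25.00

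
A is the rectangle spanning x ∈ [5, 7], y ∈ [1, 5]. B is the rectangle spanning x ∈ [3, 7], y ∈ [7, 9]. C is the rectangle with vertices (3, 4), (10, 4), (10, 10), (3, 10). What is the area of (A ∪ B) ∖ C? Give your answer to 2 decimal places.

|A ∪ B| = 16.
|(A ∪ B) ∩ C| = 10.
|(A ∪ B) ∖ C| = 16 − 10 = 6.00.

6.00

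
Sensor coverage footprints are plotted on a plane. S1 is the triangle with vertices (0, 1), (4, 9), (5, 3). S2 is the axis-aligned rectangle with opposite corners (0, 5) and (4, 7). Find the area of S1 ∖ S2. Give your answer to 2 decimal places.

|S1| = 16, |S1∩S2| = 3.
|S1 ∖ S2| = |S1| − |S1∩S2| = 16 − 3 = 13.00.

13.00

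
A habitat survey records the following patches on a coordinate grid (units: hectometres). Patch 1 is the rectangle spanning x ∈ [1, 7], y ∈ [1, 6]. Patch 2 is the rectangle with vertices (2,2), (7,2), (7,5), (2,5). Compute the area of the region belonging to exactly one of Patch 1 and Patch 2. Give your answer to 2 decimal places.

|Patch 1∩Patch 2|: x∈[2,7], y∈[2,5] → 5·3 = 15.
|Patch 1 △ Patch 2| = |Patch 1| + |Patch 2| − 2·|Patch 1∩Patch 2| = 30 + 15 − 30 = 15.00.

15.00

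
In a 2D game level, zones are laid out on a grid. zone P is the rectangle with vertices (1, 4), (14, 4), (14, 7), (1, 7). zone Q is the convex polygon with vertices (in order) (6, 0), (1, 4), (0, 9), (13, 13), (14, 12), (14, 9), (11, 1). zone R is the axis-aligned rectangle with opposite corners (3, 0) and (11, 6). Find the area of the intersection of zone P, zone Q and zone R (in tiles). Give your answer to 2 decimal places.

The intersection is the polygon with vertices (3,4), (3,6), (11,6), (11,4).
By the shoelace formula its area is 16.00.

16.00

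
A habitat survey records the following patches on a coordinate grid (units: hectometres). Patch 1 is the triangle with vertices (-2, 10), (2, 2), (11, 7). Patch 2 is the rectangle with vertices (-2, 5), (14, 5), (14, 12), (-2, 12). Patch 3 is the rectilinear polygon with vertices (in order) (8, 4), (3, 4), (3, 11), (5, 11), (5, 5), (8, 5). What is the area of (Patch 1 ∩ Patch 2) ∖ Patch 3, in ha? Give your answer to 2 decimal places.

28.42

|Patch 1 ∩ Patch 2| = 35.65.
|(Patch 1 ∩ Patch 2) ∩ Patch 3| = 7.2308.
|(Patch 1 ∩ Patch 2) ∖ Patch 3| = 35.65 − 7.2308 = 28.42.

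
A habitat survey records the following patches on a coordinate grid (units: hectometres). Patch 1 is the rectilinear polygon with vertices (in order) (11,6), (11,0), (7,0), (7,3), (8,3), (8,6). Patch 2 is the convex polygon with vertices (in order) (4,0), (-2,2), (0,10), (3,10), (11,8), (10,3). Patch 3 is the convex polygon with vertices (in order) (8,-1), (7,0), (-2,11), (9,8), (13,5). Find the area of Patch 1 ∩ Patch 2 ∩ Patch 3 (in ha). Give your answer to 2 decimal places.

The intersection is the polygon with vertices (8,3), (8,6), (10.6,6), (10,3), (7,1.5), (7,3).
By the shoelace formula its area is 9.15.

9.15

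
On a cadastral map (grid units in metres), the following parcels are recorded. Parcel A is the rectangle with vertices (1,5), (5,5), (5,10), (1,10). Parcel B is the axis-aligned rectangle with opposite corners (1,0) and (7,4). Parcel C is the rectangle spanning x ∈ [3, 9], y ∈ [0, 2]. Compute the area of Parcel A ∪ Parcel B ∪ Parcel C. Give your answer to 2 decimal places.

By inclusion–exclusion:
Individual areas: |Parcel A| = 20, |Parcel B| = 24, |Parcel C| = 12.
|Parcel A∩Parcel B| = 0 (no overlap).
|Parcel A∩Parcel C| = 0 (no overlap).
|Parcel B∩Parcel C|: x∈[3,7], y∈[0,2] → 4·2 = 8.
|Parcel A∩Parcel B∩Parcel C| = 0.
|Parcel A ∪ Parcel B ∪ Parcel C| = 56 − 8 + 0 = 48.00.

48.00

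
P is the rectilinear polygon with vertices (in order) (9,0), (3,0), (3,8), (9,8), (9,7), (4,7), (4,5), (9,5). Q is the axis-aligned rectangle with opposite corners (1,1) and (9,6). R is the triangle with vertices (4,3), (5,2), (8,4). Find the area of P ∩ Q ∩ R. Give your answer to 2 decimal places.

The intersection is the polygon with vertices (8,4), (5,2), (4,3).
By the shoelace formula its area is 2.50.

2.50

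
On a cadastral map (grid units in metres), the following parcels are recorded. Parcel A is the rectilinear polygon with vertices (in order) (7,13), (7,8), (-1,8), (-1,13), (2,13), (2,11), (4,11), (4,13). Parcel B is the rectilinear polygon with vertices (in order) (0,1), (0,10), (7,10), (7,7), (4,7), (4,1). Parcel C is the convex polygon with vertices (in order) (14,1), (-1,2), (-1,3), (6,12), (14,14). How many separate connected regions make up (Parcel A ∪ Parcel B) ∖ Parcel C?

(Parcel A ∪ Parcel B) ∖ Parcel C splits into 2 disjoint pieces (area 3.2, area 31.0179).

2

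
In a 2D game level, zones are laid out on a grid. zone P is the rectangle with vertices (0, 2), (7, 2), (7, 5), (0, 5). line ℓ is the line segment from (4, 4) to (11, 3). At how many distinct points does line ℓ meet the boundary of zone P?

1

The segment meets the boundary at (7,3.571).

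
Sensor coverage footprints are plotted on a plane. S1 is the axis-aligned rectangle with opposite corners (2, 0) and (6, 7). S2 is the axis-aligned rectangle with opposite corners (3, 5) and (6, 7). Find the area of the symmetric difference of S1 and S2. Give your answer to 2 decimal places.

|S1∩S2|: x∈[3,6], y∈[5,7] → 3·2 = 6.
|S1 △ S2| = |S1| + |S2| − 2·|S1∩S2| = 28 + 6 − 12 = 22.00.

22.00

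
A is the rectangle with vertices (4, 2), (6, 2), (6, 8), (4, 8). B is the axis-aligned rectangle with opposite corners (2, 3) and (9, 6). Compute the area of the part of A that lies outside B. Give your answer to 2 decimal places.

6.00

|A∩B|: x∈[4,6], y∈[3,6] → 2·3 = 6.
|A| = 12.
|A ∖ B| = |A| − |A∩B| = 12 − 6 = 6.00.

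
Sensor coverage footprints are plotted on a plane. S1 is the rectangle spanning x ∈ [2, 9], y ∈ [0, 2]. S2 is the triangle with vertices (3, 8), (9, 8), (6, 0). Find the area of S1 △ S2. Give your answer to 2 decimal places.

|S1| = 14, |S2| = 24, |S1∩S2| = 1.5.
|S1 △ S2| = |S1| + |S2| − 2·|S1∩S2| = 14 + 24 − 3 = 35.00.

35.00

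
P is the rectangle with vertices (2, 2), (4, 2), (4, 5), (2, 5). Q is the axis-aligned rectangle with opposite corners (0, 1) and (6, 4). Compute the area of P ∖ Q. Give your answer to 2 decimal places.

|P∩Q|: x∈[2,4], y∈[2,4] → 2·2 = 4.
|P| = 6.
|P ∖ Q| = |P| − |P∩Q| = 6 − 4 = 2.00.

2.00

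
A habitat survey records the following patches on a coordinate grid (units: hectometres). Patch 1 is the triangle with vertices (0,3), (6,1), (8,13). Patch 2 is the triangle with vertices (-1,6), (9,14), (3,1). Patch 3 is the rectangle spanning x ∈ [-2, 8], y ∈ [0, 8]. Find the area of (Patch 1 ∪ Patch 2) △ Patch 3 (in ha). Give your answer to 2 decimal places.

55.34

|Patch 1 ∪ Patch 2| = 56.0188.
|(Patch 1 ∪ Patch 2) ∩ Patch 3| = 40.3413.
|(Patch 1 ∪ Patch 2) △ Patch 3| = 56.0188 + 80 − 80.6826 = 55.34.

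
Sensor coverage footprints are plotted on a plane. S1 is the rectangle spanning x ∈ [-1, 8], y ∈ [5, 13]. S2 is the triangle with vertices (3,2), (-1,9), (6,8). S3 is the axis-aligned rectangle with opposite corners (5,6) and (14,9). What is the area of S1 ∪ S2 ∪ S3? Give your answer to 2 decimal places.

94.82

By inclusion–exclusion:
Individual areas: |S1| = 72, |S2| = 22.5, |S3| = 27.
|S1∩S2| = 17.6786.
|S1∩S3|: x∈[5,8], y∈[6,9] → 3·3 = 9.
|S2∩S3| = 1.0714.
|S1∩S2∩S3| = 1.0714.
|S1 ∪ S2 ∪ S3| = 121.5 − 27.75 + 1.0714 = 94.82.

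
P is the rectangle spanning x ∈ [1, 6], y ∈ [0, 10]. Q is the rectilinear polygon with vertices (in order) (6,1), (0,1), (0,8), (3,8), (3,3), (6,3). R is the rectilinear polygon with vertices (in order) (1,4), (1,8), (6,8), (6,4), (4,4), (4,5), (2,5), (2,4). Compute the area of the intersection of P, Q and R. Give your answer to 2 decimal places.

The intersection is the polygon with vertices (1,8), (3,8), (3,5), (2,5), (2,4), (1,4).
By the shoelace formula its area is 7.00.

7.00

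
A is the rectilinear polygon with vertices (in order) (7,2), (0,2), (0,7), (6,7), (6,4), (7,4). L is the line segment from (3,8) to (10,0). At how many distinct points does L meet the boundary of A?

The segment meets the boundary at (7,3.429), (6.5,4), (6,4.571), (3.875,7).

4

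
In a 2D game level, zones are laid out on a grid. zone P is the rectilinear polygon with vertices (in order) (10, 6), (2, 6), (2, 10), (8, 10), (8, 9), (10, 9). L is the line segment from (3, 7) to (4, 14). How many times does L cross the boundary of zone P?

The segment meets the boundary at (3.429,10).

1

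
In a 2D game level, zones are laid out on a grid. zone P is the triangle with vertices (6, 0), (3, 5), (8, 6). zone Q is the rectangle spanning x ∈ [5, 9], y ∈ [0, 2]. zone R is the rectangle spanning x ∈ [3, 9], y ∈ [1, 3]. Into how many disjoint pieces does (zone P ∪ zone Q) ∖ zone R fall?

(zone P ∪ zone Q) ∖ zone R splits into 2 disjoint pieces (area 9.8, area 4).

2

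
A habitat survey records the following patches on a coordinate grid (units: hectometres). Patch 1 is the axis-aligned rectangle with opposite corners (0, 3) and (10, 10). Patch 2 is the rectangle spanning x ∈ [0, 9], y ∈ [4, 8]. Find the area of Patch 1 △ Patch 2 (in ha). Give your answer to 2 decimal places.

34.00

|Patch 1∩Patch 2|: x∈[0,9], y∈[4,8] → 9·4 = 36.
|Patch 1 △ Patch 2| = |Patch 1| + |Patch 2| − 2·|Patch 1∩Patch 2| = 70 + 36 − 72 = 34.00.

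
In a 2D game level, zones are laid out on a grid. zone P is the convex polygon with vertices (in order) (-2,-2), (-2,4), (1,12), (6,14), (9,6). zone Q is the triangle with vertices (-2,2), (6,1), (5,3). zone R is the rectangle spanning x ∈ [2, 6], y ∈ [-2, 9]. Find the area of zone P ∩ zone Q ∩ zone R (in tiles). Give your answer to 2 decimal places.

The intersection is the polygon with vertices (2,1.5), (2,2.571), (4.844,2.978), (2.693,1.413).
By the shoelace formula its area is 2.16.

2.16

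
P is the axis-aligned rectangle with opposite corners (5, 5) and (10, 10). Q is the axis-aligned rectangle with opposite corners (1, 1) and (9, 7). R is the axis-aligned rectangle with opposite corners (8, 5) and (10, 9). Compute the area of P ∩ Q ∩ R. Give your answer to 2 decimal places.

2.00

The intersection is the polygon with vertices (9,7), (9,5), (8,5), (8,7).
By the shoelace formula its area is 2.00.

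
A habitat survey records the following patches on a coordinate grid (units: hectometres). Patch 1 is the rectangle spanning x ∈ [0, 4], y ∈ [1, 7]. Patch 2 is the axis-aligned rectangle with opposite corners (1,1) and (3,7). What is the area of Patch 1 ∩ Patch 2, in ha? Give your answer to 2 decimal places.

|Patch 1∩Patch 2|: x∈[1,3], y∈[1,7] → 2·6 = 12.

12.00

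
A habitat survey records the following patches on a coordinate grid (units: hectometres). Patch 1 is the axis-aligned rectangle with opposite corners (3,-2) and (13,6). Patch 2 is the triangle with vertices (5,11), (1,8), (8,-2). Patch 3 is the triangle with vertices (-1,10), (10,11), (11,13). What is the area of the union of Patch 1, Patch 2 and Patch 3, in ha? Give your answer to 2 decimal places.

106.06

By inclusion–exclusion:
Individual areas: |Patch 1| = 80, |Patch 2| = 30.5, |Patch 3| = 10.5.
|Patch 1∩Patch 2| = 14.7582.
|Patch 1∩Patch 3| = 0.
|Patch 2∩Patch 3| = 0.1801.
|Patch 1∩Patch 2∩Patch 3| = 0.
|Patch 1 ∪ Patch 2 ∪ Patch 3| = 121 − 14.9383 + 0 = 106.06.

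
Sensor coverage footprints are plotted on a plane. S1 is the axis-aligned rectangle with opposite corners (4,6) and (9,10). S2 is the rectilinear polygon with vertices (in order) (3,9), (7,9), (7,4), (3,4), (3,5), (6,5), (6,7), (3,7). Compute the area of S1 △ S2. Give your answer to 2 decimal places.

|S1| = 20, |S2| = 14, |S1∩S2| = 7.
|S1 △ S2| = |S1| + |S2| − 2·|S1∩S2| = 20 + 14 − 14 = 20.00.

20.00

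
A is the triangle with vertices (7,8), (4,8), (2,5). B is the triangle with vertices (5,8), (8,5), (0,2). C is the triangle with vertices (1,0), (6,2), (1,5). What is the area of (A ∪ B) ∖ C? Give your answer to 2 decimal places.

16.72

|A ∪ B| = 19.35.
|(A ∪ B) ∩ C| = 2.6337.
|(A ∪ B) ∖ C| = 19.35 − 2.6337 = 16.72.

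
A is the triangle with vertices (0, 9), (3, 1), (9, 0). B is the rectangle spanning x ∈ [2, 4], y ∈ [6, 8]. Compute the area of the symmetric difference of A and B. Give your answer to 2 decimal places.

25.50

|A| = 22.5, |B| = 4, |A∩B| = 0.5.
|A △ B| = |A| + |B| − 2·|A∩B| = 22.5 + 4 − 1 = 25.50.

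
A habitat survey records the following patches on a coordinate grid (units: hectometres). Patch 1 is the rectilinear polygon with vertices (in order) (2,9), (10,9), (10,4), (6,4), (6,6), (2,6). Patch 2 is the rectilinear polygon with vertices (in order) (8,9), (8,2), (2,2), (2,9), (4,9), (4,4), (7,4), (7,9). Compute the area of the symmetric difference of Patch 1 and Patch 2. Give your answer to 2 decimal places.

|Patch 1| = 32, |Patch 2| = 27, |Patch 1∩Patch 2| = 11.
|Patch 1 △ Patch 2| = |Patch 1| + |Patch 2| − 2·|Patch 1∩Patch 2| = 32 + 27 − 22 = 37.00.

37.00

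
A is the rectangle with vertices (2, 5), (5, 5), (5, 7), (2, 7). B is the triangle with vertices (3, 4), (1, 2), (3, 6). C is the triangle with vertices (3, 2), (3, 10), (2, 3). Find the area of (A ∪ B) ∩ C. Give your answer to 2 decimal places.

The region (A ∪ B) ∩ C is the polygon with vertices (3,7), (3,5), (3,4), (2,3), (2.2,4.4), (2.5,5), (2.286,5), (2.571,7).
By the shoelace formula its area is 2.29.

2.29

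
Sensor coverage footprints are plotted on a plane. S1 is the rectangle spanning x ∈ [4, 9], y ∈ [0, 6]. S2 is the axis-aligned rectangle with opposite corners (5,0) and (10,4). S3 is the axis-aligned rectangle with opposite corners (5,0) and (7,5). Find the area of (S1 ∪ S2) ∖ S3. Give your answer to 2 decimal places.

24.00

|S1 ∪ S2| = 34.
|(S1 ∪ S2) ∩ S3| = 10.
|(S1 ∪ S2) ∖ S3| = 34 − 10 = 24.00.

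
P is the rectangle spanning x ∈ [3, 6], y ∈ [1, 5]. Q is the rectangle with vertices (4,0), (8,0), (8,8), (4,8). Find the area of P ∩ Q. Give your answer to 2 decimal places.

|P∩Q|: x∈[4,6], y∈[1,5] → 2·4 = 8.

8.00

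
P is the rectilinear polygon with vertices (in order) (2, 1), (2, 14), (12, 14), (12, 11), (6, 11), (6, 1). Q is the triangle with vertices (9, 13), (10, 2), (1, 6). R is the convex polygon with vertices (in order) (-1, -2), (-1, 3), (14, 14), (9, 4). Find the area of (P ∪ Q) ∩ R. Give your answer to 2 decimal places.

43.09

|P ∪ Q| = 99.1991.
|(P ∪ Q) ∩ R| = 43.09.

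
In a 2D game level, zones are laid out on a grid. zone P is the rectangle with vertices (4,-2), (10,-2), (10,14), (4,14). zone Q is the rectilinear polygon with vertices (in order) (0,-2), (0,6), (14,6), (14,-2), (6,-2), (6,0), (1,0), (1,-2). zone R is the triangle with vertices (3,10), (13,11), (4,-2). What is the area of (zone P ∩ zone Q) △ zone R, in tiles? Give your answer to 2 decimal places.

62.96

|zone P ∩ zone Q| = 44.
|(zone P ∩ zone Q) ∩ zone R| = 20.7692.
|(zone P ∩ zone Q) △ zone R| = 44 + 60.5 − 41.5385 = 62.96.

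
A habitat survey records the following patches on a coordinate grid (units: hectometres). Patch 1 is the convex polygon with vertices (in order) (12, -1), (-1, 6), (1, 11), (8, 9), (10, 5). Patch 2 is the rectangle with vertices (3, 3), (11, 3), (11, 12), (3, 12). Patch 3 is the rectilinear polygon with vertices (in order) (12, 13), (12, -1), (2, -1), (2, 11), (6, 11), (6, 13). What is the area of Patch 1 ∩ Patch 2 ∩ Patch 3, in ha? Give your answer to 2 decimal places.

The intersection is the polygon with vertices (3,10.429), (8,9), (10,5), (10.667,3), (4.571,3), (3,3.846).
By the shoelace formula its area is 41.57.

41.57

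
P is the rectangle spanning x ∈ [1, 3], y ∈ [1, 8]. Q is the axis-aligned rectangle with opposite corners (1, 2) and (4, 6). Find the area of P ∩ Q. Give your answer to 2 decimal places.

8.00

|P∩Q|: x∈[1,3], y∈[2,6] → 2·4 = 8.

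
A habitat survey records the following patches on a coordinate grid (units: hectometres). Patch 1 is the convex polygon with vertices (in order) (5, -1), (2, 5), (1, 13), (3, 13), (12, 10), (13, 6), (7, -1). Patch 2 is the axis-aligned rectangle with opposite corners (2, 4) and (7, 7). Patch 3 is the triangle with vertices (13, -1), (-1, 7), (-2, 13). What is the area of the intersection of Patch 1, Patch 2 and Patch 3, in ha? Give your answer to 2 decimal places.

The intersection is the polygon with vertices (2,7), (4.429,7), (7,4.6), (7,4), (4.25,4), (2,5.286).
By the shoelace formula its area is 10.47.

10.47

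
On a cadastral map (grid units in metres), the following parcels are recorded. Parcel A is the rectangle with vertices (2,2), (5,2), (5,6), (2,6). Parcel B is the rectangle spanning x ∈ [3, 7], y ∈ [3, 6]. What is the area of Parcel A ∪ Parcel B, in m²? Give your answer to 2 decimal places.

18.00

By inclusion–exclusion:
Individual areas: |Parcel A| = 12, |Parcel B| = 12.
|Parcel A∩Parcel B|: x∈[3,5], y∈[3,6] → 2·3 = 6.
|Parcel A ∪ Parcel B| = 24 − 6 = 18.00.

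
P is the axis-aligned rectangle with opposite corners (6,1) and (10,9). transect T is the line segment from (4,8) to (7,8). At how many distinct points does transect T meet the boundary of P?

1

The segment meets the boundary at (6,8).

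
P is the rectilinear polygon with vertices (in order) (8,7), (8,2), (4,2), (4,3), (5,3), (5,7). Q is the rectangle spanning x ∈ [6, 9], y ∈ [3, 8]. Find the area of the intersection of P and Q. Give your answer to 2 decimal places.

8.00

The intersection is the polygon with vertices (8,3), (6,3), (6,7), (8,7).
By the shoelace formula its area is 8.00.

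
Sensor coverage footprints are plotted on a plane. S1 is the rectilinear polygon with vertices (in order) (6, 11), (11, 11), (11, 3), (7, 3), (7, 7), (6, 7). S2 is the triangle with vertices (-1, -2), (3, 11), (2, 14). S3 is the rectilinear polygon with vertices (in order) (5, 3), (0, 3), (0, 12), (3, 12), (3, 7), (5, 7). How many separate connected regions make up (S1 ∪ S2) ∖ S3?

3

(S1 ∪ S2) ∖ S3 splits into 3 disjoint pieces (area 36, area 1.5128, area 1.0417).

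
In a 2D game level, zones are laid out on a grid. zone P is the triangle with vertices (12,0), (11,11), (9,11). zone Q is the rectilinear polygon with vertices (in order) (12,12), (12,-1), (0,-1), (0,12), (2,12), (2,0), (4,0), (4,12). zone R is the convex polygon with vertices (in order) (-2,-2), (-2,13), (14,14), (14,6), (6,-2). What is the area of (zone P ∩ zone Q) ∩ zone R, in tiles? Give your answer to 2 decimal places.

The region (zone P ∩ zone Q) ∩ zone R is the polygon with vertices (11,11), (11.667,3.667), (11.143,3.143), (9,11).
By the shoelace formula its area is 9.95.

9.95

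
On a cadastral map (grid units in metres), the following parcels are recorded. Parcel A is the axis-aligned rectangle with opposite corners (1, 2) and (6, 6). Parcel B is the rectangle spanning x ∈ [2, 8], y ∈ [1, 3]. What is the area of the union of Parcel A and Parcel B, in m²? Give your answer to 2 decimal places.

By inclusion–exclusion:
Individual areas: |Parcel A| = 20, |Parcel B| = 12.
|Parcel A∩Parcel B|: x∈[2,6], y∈[2,3] → 4·1 = 4.
|Parcel A ∪ Parcel B| = 32 − 4 = 28.00.

28.00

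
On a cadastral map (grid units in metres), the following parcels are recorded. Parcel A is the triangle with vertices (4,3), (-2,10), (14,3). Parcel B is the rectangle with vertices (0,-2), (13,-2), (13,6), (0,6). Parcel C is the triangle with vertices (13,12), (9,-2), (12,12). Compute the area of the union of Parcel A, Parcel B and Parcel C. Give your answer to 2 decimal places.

By inclusion–exclusion:
Individual areas: |Parcel A| = 35, |Parcel B| = 104, |Parcel C| = 7.
|Parcel A∩Parcel B| = 23.3527.
|Parcel A∩Parcel C| = 0.6066.
|Parcel B∩Parcel C| = 2.2857.
|Parcel A∩Parcel B∩Parcel C| = 0.6066.
|Parcel A ∪ Parcel B ∪ Parcel C| = 146 − 26.245 + 0.6066 = 120.36.

120.36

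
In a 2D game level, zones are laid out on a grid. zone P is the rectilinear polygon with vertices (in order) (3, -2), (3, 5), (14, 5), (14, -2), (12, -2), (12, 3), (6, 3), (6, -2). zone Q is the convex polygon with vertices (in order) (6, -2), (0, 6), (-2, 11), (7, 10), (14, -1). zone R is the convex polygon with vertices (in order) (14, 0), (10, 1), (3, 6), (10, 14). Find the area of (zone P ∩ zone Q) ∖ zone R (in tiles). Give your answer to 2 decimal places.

16.97

|zone P ∩ zone Q| = 28.0292.
|(zone P ∩ zone Q) ∩ zone R| = 11.0576.
|(zone P ∩ zone Q) ∖ zone R| = 28.0292 − 11.0576 = 16.97.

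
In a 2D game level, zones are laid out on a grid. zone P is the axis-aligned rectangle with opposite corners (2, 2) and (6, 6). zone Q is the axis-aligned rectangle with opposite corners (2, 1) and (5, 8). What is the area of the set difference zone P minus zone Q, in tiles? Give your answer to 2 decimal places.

4.00

|zone P∩zone Q|: x∈[2,5], y∈[2,6] → 3·4 = 12.
|zone P| = 16.
|zone P ∖ zone Q| = |zone P| − |zone P∩zone Q| = 16 − 12 = 4.00.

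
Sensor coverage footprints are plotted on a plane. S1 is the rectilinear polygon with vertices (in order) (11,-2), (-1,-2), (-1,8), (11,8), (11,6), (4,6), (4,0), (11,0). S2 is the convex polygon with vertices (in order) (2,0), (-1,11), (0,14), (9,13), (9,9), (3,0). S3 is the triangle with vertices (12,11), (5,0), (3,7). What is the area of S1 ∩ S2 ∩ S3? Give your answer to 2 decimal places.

8.96

The intersection is the polygon with vertices (7,6), (4,6), (4,3.5), (3,7), (5.25,8), (8.333,8).
By the shoelace formula its area is 8.96.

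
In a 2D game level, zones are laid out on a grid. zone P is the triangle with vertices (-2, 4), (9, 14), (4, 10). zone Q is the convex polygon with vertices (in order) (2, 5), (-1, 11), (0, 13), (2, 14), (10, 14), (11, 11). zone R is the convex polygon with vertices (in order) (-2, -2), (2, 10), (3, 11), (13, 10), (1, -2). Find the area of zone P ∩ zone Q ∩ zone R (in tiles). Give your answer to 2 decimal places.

The intersection is the polygon with vertices (1,7), (4,10), (5,10.8), (5.432,10.757), (1.094,6.812).
By the shoelace formula its area is 1.80.

1.80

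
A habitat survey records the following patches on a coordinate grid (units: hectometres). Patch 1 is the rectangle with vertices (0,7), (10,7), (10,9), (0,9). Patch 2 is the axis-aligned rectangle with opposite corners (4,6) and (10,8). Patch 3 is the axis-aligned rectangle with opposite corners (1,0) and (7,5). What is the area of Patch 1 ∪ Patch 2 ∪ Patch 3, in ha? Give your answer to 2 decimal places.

By inclusion–exclusion:
Individual areas: |Patch 1| = 20, |Patch 2| = 12, |Patch 3| = 30.
|Patch 1∩Patch 2|: x∈[4,10], y∈[7,8] → 6·1 = 6.
|Patch 1∩Patch 3| = 0 (no overlap).
|Patch 2∩Patch 3| = 0 (no overlap).
|Patch 1∩Patch 2∩Patch 3| = 0.
|Patch 1 ∪ Patch 2 ∪ Patch 3| = 62 − 6 + 0 = 56.00.

56.00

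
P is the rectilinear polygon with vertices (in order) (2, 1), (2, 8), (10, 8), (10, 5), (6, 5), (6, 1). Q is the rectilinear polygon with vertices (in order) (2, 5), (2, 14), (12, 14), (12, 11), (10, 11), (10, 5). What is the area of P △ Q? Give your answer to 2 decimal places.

|P| = 40, |Q| = 78, |P∩Q| = 24.
|P △ Q| = |P| + |Q| − 2·|P∩Q| = 40 + 78 − 48 = 70.00.

70.00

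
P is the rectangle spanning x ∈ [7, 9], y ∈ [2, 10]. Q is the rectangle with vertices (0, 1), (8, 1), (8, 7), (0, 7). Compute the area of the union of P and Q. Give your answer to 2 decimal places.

By inclusion–exclusion:
Individual areas: |P| = 16, |Q| = 48.
|P∩Q|: x∈[7,8], y∈[2,7] → 1·5 = 5.
|P ∪ Q| = 64 − 5 = 59.00.

59.00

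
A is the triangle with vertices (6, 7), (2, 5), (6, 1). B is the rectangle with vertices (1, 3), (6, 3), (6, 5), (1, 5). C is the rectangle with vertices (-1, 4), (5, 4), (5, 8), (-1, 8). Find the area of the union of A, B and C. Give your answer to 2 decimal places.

33.75

By inclusion–exclusion:
Individual areas: |A| = 12, |B| = 10, |C| = 24.
|A∩B| = 6.
|A∩C| = 4.75.
|B∩C|: x∈[1,5], y∈[4,5] → 4·1 = 4.
|A∩B∩C| = 2.5.
|A ∪ B ∪ C| = 46 − 14.75 + 2.5 = 33.75.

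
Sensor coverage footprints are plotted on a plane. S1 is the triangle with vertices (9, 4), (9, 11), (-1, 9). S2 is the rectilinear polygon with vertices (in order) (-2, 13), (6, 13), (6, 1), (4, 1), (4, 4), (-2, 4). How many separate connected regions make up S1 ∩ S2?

S1 ∩ S2 is a single connected region.

1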